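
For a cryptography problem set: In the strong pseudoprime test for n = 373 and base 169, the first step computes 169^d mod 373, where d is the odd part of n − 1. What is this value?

1

n − 1 = 372 = 2^2 · 93, so s = 2 and d = 93.
Repeated squaring mod 373: 169^1 ≡ 169, 169^2 ≡ 213, 169^4 ≡ 236, 169^8 ≡ 119, 169^16 ≡ 360, 169^32 ≡ 169, 169^64 ≡ 213.
93 = 64 + 16 + 8 + 4 + 1, so 169^93 ≡ 213·360·119·236·169 ≡ 1 (mod 373).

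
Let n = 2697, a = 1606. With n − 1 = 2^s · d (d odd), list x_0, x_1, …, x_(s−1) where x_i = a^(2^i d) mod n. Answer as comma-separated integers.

n − 1 = 2696 = 2^3 · 337, so s = 3 and d = 337.
x_0 = 1606^337 mod 2697 = 1606.
x_1 = 1606^2 mod 2697 = 904.
x_2 = 904^2 mod 2697 = 25.

1606, 904, 25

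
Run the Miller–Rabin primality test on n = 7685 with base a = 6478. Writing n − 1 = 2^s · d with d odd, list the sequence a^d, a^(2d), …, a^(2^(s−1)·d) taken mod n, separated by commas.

2178, 2039

n − 1 = 7684 = 2^2 · 1921, so s = 2 and d = 1921.
x_0 = 6478^1921 mod 7685 = 2178.
x_1 = 2178^2 mod 7685 = 2039.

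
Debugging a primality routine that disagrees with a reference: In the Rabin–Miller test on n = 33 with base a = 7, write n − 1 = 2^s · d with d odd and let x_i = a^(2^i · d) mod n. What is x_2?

n − 1 = 32 = 2^5 · 1, so s = 5 and d = 1.
x_0 = 7^1 mod 33 = 7.
x_1 = 7^2 mod 33 = 16.
x_2 = 16^2 mod 33 = 25.

25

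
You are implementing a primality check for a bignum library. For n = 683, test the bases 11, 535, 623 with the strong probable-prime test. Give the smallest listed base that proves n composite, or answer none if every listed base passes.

n − 1 = 682 = 2^1 · 341, so s = 1 and d = 341.
Base 11: x_0 = 11^341 mod 683 = 682. x_0 = 682 ≡ −1, so 11 is not a witness.
Base 535: x_0 = 535^341 mod 683 = 1. x_0 = 1, so 535 is not a witness.
Base 623: x_0 = 623^341 mod 683 = 1. x_0 = 1, so 623 is not a witness.
No listed base is a witness for 683.

none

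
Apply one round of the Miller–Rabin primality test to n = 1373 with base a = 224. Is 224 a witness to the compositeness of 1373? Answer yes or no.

no

n − 1 = 1372 = 2^2 · 343, so s = 2 and d = 343.
x_0 = 224^343 mod 1373 = 668.
x_0 is neither 1 nor 1372, so continue squaring.
x_1 = 668^2 mod 1373 = 1372.
x_1 ≡ −1, so 224 is not a witness.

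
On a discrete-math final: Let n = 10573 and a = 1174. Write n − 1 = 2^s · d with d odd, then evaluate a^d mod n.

261

n − 1 = 10572 = 2^2 · 2643, so s = 2 and d = 2643.
1174^2643 mod 10573 = 261.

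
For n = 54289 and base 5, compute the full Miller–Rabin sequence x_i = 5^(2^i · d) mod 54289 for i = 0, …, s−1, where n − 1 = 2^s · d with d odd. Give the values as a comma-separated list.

n − 1 = 54288 = 2^4 · 3393, so s = 4 and d = 3393.
x_0 = 5^3393 mod 54289 = 11172.
x_1 = 11172^2 mod 54289 = 3173.
x_2 = 3173^2 mod 54289 = 24464.
x_3 = 24464^2 mod 54289 = 5360.

11172, 3173, 24464, 5360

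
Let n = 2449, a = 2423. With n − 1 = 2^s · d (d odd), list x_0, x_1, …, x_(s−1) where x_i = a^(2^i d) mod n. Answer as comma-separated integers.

1923, 2388, 1272, 1644

n − 1 = 2448 = 2^4 · 153, so s = 4 and d = 153.
x_0 = 2423^153 mod 2449 = 1923.
x_1 = 1923^2 mod 2449 = 2388.
x_2 = 2388^2 mod 2449 = 1272.
x_3 = 1272^2 mod 2449 = 1644.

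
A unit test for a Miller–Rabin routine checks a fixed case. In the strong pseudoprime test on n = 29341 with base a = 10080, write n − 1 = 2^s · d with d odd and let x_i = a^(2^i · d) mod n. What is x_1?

n − 1 = 29340 = 2^2 · 7335, so s = 2 and d = 7335.
Repeated squaring mod 29341: 10080^1 ≡ 10080, 10080^2 ≡ 27858, 10080^4 ≡ 28055, 10080^8 ≡ 10700, 10080^16 ≡ 1418, 10080^32 ≡ 15536, 10080^64 ≡ 8230, 10080^128 ≡ 13872, 10080^256 ≡ 14106, 10080^512 ≡ 17915, 10080^1024 ≡ 15367, 10080^2048 ≡ 8321, 10080^4096 ≡ 23622.
7335 = 4096 + 2048 + 1024 + 128 + 32 + 4 + 2 + 1, so 10080^7335 ≡ 23622·8321·15367·13872·15536·28055·27858·10080 ≡ 20314 (mod 29341).
x_0 = 20314.
x_1 = 20314^2 mod 29341 = 6772.

6772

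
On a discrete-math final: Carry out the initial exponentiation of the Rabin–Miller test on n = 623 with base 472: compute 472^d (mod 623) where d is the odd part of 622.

75

n − 1 = 622 = 2^1 · 311, so s = 1 and d = 311.
Repeated squaring mod 623: 472^1 ≡ 472, 472^2 ≡ 373, 472^4 ≡ 200, 472^8 ≡ 128, 472^16 ≡ 186, 472^32 ≡ 331, 472^64 ≡ 536, 472^128 ≡ 93, 472^256 ≡ 550.
311 = 256 + 32 + 16 + 4 + 2 + 1, so 472^311 ≡ 550·331·186·200·373·472 ≡ 75 (mod 623).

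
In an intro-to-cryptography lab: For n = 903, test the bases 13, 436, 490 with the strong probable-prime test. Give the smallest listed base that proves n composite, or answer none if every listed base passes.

n − 1 = 902 = 2^1 · 451, so s = 1 and d = 451.
Base 13: x_0 = 13^451 mod 903 = 832. x_0 ∉ {1, 902} and s = 1, so 13 is a Miller–Rabin witness and 903 is composite.
Base 436: x_0 = 436^451 mod 903 = 436. x_0 ∉ {1, 902} and s = 1, so 436 is a Miller–Rabin witness and 903 is composite.
Base 490: x_0 = 490^451 mod 903 = 826. x_0 ∉ {1, 902} and s = 1, so 490 is a Miller–Rabin witness and 903 is composite.
The smallest witness among the given bases is 13.

13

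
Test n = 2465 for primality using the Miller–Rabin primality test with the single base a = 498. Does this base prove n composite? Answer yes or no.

yes

n − 1 = 2464 = 2^5 · 77, so s = 5 and d = 77.
x_0 = 498^77 mod 2465 = 173.
x_0 is neither 1 nor 2464, so continue squaring.
x_1 = 173^2 mod 2465 = 349.
x_2 = 349^2 mod 2465 = 1016.
x_3 = 1016^2 mod 2465 = 1886.
x_4 = 1886^2 mod 2465 = 1.
x_4 = 1 but x_3 ≠ ±1, a nontrivial square root of 1 — 498 is a witness and 2465 is composite.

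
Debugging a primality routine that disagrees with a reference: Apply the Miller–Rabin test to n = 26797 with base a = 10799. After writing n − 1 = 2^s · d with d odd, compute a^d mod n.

26163

n − 1 = 26796 = 2^2 · 6699, so s = 2 and d = 6699.
10799^6699 mod 26797 = 26163.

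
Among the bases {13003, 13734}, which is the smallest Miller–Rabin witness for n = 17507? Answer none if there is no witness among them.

13003

n − 1 = 17506 = 2^1 · 8753, so s = 1 and d = 8753.
Base 13003: x_0 = 13003^8753 mod 17507 = 2067. x_0 ∉ {1, 17506} and s = 1, so 13003 is a Miller–Rabin witness and 17507 is composite.
Base 13734: x_0 = 13734^8753 mod 17507 = 2254. x_0 ∉ {1, 17506} and s = 1, so 13734 is a Miller–Rabin witness and 17507 is composite.
The smallest witness among the given bases is 13003.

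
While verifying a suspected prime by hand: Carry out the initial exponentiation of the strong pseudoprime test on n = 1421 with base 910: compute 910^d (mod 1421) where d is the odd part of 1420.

n − 1 = 1420 = 2^2 · 355, so s = 2 and d = 355.
910^355 mod 1421 = 392.

392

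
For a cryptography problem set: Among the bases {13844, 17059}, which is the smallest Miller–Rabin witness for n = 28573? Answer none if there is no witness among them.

none

n − 1 = 28572 = 2^2 · 7143, so s = 2 and d = 7143.
Base 13844: x_0 = 13844^7143 mod 28573 = 28572. x_0 = 28572 ≡ −1, so 13844 is not a witness.
Base 17059: x_0 = 17059^7143 mod 28573 = 1. x_0 = 1, so 17059 is not a witness.
No listed base is a witness for 28573.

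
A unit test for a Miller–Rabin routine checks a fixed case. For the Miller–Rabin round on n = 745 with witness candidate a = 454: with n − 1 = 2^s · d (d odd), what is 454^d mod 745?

69

n − 1 = 744 = 2^3 · 93, so s = 3 and d = 93.
454^93 mod 745 = 69.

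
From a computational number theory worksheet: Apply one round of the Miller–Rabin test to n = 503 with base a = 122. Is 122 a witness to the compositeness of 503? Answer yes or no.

n − 1 = 502 = 2^1 · 251, so s = 1 and d = 251.
x_0 = 122^251 mod 503 = 1.
x_0 = 1, so 122 is not a witness.

no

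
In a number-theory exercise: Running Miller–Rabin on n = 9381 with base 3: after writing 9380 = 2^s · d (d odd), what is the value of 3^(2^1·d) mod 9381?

4194

n − 1 = 9380 = 2^2 · 2345, so s = 2 and d = 2345.
x_0 = 3^2345 mod 9381 = 8193.
x_1 = 8193^2 mod 9381 = 4194.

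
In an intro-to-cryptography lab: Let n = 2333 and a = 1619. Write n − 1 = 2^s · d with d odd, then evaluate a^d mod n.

n − 1 = 2332 = 2^2 · 583, so s = 2 and d = 583.
By repeated squaring, 1619^583 ≡ 2332 (mod 2333).

2332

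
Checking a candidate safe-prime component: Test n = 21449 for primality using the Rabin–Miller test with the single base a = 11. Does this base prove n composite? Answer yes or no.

yes

n − 1 = 21448 = 2^3 · 2681, so s = 3 and d = 2681.
x_0 = 11^2681 mod 21449 = 11503.
x_0 is neither 1 nor 21448, so continue squaring.
x_1 = 11503^2 mod 21449 = 128.
x_2 = 128^2 mod 21449 = 16384.
Reached i = s−1 = 2 without hitting −1: 11 is a Miller–Rabin witness and 21449 is composite.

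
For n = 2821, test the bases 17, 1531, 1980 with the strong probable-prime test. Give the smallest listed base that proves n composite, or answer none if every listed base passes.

n − 1 = 2820 = 2^2 · 705, so s = 2 and d = 705.
Base 17: x_0 = 17^705 mod 2821 = 2820. x_0 = 2820 ≡ −1, so 17 is not a witness.
Base 1531: x_0 = 1531^705 mod 2821 = 2820. x_0 = 2820 ≡ −1, so 1531 is not a witness.
Base 1980: x_0 = 1980^705 mod 2821 = 2820. x_0 = 2820 ≡ −1, so 1980 is not a witness.
No listed base is a witness for 2821.

none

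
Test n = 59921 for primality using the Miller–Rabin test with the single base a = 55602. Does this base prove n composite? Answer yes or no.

n − 1 = 59920 = 2^4 · 3745, so s = 4 and d = 3745.
x_0 = 55602^3745 mod 59921 = 47189.
x_0 is neither 1 nor 59920, so continue squaring.
x_1 = 47189^2 mod 59921 = 17519.
x_2 = 17519^2 mod 59921 = 59920.
x_2 ≡ −1, so 55602 is not a witness.

no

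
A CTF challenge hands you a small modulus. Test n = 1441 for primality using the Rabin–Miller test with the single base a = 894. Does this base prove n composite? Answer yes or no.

yes

n − 1 = 1440 = 2^5 · 45, so s = 5 and d = 45.
x_0 = 894^45 mod 1441 = 45.
x_0 is neither 1 nor 1440, so continue squaring.
x_1 = 45^2 mod 1441 = 584.
x_2 = 584^2 mod 1441 = 980.
x_3 = 980^2 mod 1441 = 694.
x_4 = 694^2 mod 1441 = 342.
Reached i = s−1 = 4 without hitting −1: 894 is a Miller–Rabin witness and 1441 is composite.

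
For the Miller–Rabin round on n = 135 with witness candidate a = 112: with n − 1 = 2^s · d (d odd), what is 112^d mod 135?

13

n − 1 = 134 = 2^1 · 67, so s = 1 and d = 67.
112^67 mod 135 = 13.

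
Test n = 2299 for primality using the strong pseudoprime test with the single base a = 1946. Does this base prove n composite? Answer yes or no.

yes

n − 1 = 2298 = 2^1 · 1149, so s = 1 and d = 1149.
By repeated squaring, 1946^1149 ≡ 417 (mod 2299).
x_0 = 1946^1149 mod 2299 = 417.
x_0 ∉ {1, 2298} and s = 1, so 1946 is a Miller–Rabin witness and 2299 is composite.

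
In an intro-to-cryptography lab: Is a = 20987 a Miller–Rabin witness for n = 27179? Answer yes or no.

no

n − 1 = 27178 = 2^1 · 13589, so s = 1 and d = 13589.
x_0 = 20987^13589 mod 27179 = 27178.
x_0 = 27178 ≡ −1, so 20987 is not a witness.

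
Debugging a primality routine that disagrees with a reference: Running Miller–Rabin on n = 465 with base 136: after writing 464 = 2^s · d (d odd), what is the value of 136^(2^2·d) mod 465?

196

n − 1 = 464 = 2^4 · 29, so s = 4 and d = 29.
Repeated squaring mod 465: 136^1 ≡ 136, 136^2 ≡ 361, 136^4 ≡ 121, 136^8 ≡ 226, 136^16 ≡ 391.
29 = 16 + 8 + 4 + 1, so 136^29 ≡ 391·226·121·136 ≡ 106 (mod 465).
x_0 = 106.
x_1 = 106^2 mod 465 = 76.
x_2 = 76^2 mod 465 = 196.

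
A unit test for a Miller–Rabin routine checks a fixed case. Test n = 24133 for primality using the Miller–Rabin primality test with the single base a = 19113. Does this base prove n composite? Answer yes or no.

no

n − 1 = 24132 = 2^2 · 6033, so s = 2 and d = 6033.
Repeated squaring mod 24133: 19113^1 ≡ 19113, 19113^2 ≡ 5548, 19113^4 ≡ 10729, 19113^8 ≡ 21164, 19113^16 ≡ 6416, 19113^32 ≡ 18291, 19113^64 ≡ 4902, 19113^128 ≡ 17269, 19113^256 ≡ 6880, 19113^512 ≡ 9587, 19113^1024 ≡ 12105, 19113^2048 ≡ 19582, 19113^4096 ≡ 5487.
6033 = 4096 + 1024 + 512 + 256 + 128 + 16 + 1, so 19113^6033 ≡ 5487·12105·9587·6880·17269·6416·19113 ≡ 1 (mod 24133).
x_0 = 19113^6033 mod 24133 = 1.
x_0 = 1, so 19113 is not a witness.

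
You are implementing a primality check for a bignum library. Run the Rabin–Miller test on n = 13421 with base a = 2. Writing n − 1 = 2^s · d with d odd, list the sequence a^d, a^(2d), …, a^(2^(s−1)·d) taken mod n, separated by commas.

4785, 13420

n − 1 = 13420 = 2^2 · 3355, so s = 2 and d = 3355.
x_0 = 2^3355 mod 13421 = 4785.
x_1 = 4785^2 mod 13421 = 13420.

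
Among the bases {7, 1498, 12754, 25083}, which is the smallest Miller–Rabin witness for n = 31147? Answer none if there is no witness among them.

none

n − 1 = 31146 = 2^1 · 15573, so s = 1 and d = 15573.
Base 7: x_0 = 7^15573 mod 31147 = 31146. x_0 = 31146 ≡ −1, so 7 is not a witness.
Base 1498: x_0 = 1498^15573 mod 31147 = 31146. x_0 = 31146 ≡ −1, so 1498 is not a witness.
Base 12754: x_0 = 12754^15573 mod 31147 = 1. x_0 = 1, so 12754 is not a witness.
Base 25083: x_0 = 25083^15573 mod 31147 = 31146. x_0 = 31146 ≡ −1, so 25083 is not a witness.
No listed base is a witness for 31147.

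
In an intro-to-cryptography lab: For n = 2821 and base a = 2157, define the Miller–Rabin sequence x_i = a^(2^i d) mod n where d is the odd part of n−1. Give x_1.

1

n − 1 = 2820 = 2^2 · 705, so s = 2 and d = 705.
By repeated squaring, 2157^705 ≡ 1520 (mod 2821).
x_0 = 1520.
x_1 = 1520^2 mod 2821 = 1.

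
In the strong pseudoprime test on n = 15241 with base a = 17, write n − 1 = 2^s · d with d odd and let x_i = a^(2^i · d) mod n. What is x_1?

15240

n − 1 = 15240 = 2^3 · 1905, so s = 3 and d = 1905.
x_0 = 17^1905 mod 15241 = 3683.
x_1 = 3683^2 mod 15241 = 15240.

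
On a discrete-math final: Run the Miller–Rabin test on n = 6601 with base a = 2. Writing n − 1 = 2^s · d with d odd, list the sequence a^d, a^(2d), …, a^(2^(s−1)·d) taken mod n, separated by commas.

2738, 4509, 1

n − 1 = 6600 = 2^3 · 825, so s = 3 and d = 825.
x_0 = 2^825 mod 6601 = 2738.
x_1 = 2738^2 mod 6601 = 4509.
x_2 = 4509^2 mod 6601 = 1.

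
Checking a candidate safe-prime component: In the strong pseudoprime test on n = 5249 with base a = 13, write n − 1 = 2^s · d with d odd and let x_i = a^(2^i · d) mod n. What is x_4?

n − 1 = 5248 = 2^7 · 41, so s = 7 and d = 41.
By repeated squaring, 13^41 ≡ 4388 (mod 5249).
x_0 = 4388.
x_1 = 4388^2 mod 5249 = 1212.
x_2 = 1212^2 mod 5249 = 4473.
x_3 = 4473^2 mod 5249 = 3790.
x_4 = 3790^2 mod 5249 = 2836.

2836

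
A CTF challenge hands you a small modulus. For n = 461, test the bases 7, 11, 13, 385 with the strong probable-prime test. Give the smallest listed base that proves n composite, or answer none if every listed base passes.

none

n − 1 = 460 = 2^2 · 115, so s = 2 and d = 115.
Base 7: x_0 = 7^115 mod 461 = 413. x_0 is neither 1 nor 460, so continue squaring. x_1 = 413^2 mod 461 = 460. x_1 ≡ −1, so 7 is not a witness.
Base 11: x_0 = 11^115 mod 461 = 48. x_0 is neither 1 nor 460, so continue squaring. x_1 = 48^2 mod 461 = 460. x_1 ≡ −1, so 11 is not a witness.
Base 13: x_0 = 13^115 mod 461 = 413. x_0 is neither 1 nor 460, so continue squaring. x_1 = 413^2 mod 461 = 460. x_1 ≡ −1, so 13 is not a witness.
Base 385: x_0 = 385^115 mod 461 = 1. x_0 = 1, so 385 is not a witness.
No listed base is a witness for 461.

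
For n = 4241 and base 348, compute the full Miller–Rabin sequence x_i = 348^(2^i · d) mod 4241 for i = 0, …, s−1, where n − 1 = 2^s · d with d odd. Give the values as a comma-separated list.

2826, 473, 3197, 4240

n − 1 = 4240 = 2^4 · 265, so s = 4 and d = 265.
x_0 = 348^265 mod 4241 = 2826.
x_1 = 2826^2 mod 4241 = 473.
x_2 = 473^2 mod 4241 = 3197.
x_3 = 3197^2 mod 4241 = 4240.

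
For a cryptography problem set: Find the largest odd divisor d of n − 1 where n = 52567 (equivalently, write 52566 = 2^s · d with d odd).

Halving: 52566 → 26283; 26283 is odd.
So 52566 = 2^1 · 26283.

26283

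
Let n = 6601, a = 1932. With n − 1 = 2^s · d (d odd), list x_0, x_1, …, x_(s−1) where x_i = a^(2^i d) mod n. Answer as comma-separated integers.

6118, 2254, 4347

n − 1 = 6600 = 2^3 · 825, so s = 3 and d = 825.
x_0 = 1932^825 mod 6601 = 6118.
x_1 = 6118^2 mod 6601 = 2254.
x_2 = 2254^2 mod 6601 = 4347.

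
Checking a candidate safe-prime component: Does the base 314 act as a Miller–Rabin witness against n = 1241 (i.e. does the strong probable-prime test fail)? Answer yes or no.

no

n − 1 = 1240 = 2^3 · 155, so s = 3 and d = 155.
x_0 = 314^155 mod 1241 = 1158.
x_0 is neither 1 nor 1240, so continue squaring.
x_1 = 1158^2 mod 1241 = 684.
x_2 = 684^2 mod 1241 = 1240.
x_2 ≡ −1, so 314 is not a witness.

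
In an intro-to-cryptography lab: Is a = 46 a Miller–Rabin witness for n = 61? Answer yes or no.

n − 1 = 60 = 2^2 · 15, so s = 2 and d = 15.
x_0 = 46^15 mod 61 = 60.
x_0 = 60 ≡ −1, so 46 is not a witness.

no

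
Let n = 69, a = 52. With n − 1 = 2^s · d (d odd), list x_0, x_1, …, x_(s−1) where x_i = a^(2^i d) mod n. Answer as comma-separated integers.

n − 1 = 68 = 2^2 · 17, so s = 2 and d = 17.
x_0 = 52^17 mod 69 = 58.
x_1 = 58^2 mod 69 = 52.

58, 52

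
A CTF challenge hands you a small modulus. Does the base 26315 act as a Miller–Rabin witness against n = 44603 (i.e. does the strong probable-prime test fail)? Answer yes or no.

yes

n − 1 = 44602 = 2^1 · 22301, so s = 1 and d = 22301.
x_0 = 26315^22301 mod 44603 = 5573.
x_0 ∉ {1, 44602} and s = 1, so 26315 is a Miller–Rabin witness and 44603 is composite.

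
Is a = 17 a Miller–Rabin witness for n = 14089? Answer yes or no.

yes

n − 1 = 14088 = 2^3 · 1761, so s = 3 and d = 1761.
x_0 = 17^1761 mod 14089 = 866.
x_0 is neither 1 nor 14088, so continue squaring.
x_1 = 866^2 mod 14089 = 3239.
x_2 = 3239^2 mod 14089 = 8905.
Reached i = s−1 = 2 without hitting −1: 17 is a Miller–Rabin witness and 14089 is composite.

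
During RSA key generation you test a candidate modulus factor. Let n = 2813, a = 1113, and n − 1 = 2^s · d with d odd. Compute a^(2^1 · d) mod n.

n − 1 = 2812 = 2^2 · 703, so s = 2 and d = 703.
x_0 = 1113^703 mod 2813 = 2056.
x_1 = 2056^2 mod 2813 = 2010.

2010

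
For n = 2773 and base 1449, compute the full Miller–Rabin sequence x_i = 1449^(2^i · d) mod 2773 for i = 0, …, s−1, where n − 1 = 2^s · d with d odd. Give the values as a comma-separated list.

n − 1 = 2772 = 2^2 · 693, so s = 2 and d = 693.
x_0 = 1449^693 mod 2773 = 1603.
x_1 = 1603^2 mod 2773 = 1811.

1603, 1811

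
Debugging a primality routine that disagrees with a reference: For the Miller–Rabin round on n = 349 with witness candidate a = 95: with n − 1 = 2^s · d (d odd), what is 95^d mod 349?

348

n − 1 = 348 = 2^2 · 87, so s = 2 and d = 87.
Repeated squaring mod 349: 95^1 ≡ 95, 95^2 ≡ 300, 95^4 ≡ 307, 95^8 ≡ 19, 95^16 ≡ 12, 95^32 ≡ 144, 95^64 ≡ 145.
87 = 64 + 16 + 4 + 2 + 1, so 95^87 ≡ 145·12·307·300·95 ≡ 348 (mod 349).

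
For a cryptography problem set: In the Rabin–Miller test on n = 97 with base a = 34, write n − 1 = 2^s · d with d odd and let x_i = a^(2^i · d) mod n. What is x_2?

n − 1 = 96 = 2^5 · 3, so s = 5 and d = 3.
x_0 = 34^3 mod 97 = 19.
x_1 = 19^2 mod 97 = 70.
x_2 = 70^2 mod 97 = 50.

50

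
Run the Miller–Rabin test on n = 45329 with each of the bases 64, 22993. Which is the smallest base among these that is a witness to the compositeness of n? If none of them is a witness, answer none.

n − 1 = 45328 = 2^4 · 2833, so s = 4 and d = 2833.
Base 64: x_0 = 64^2833 mod 45329 = 45328. x_0 = 45328 ≡ −1, so 64 is not a witness.
Base 22993: x_0 = 22993^2833 mod 45329 = 20477. x_0 is neither 1 nor 45328, so continue squaring. x_1 = 20477^2 mod 45329 = 14279. x_2 = 14279^2 mod 45329 = 45328. x_2 ≡ −1, so 22993 is not a witness.
No listed base is a witness for 45329.

none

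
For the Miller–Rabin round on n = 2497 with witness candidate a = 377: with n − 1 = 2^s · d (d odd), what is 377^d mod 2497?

1126

n − 1 = 2496 = 2^6 · 39, so s = 6 and d = 39.
Repeated squaring mod 2497: 377^1 ≡ 377, 377^2 ≡ 2297, 377^4 ≡ 48, 377^8 ≡ 2304, 377^16 ≡ 2291, 377^32 ≡ 2484.
39 = 32 + 4 + 2 + 1, so 377^39 ≡ 2484·48·2297·377 ≡ 1126 (mod 2497).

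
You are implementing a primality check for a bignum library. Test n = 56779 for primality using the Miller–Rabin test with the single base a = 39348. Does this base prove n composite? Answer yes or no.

no

n − 1 = 56778 = 2^1 · 28389, so s = 1 and d = 28389.
x_0 = 39348^28389 mod 56779 = 56778.
x_0 = 56778 ≡ −1, so 39348 is not a witness.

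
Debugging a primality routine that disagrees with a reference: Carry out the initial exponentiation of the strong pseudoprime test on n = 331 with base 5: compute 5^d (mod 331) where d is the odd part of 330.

1

n − 1 = 330 = 2^1 · 165, so s = 1 and d = 165.
5^165 mod 331 = 1.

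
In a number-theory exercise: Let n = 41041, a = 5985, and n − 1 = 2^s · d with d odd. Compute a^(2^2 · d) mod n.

n − 1 = 41040 = 2^4 · 2565, so s = 4 and d = 2565.
x_0 = 5985^2565 mod 41041 = 5985.
x_1 = 5985^2 mod 41041 = 32473.
x_2 = 32473^2 mod 41041 = 29316.

29316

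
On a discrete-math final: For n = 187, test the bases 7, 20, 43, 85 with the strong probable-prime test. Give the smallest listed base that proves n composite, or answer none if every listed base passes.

n − 1 = 186 = 2^1 · 93, so s = 1 and d = 93.
Base 7: x_0 = 7^93 mod 187 = 57. x_0 ∉ {1, 186} and s = 1, so 7 is a Miller–Rabin witness and 187 is composite.
Base 20: x_0 = 20^93 mod 187 = 80. x_0 ∉ {1, 186} and s = 1, so 20 is a Miller–Rabin witness and 187 is composite.
Base 43: x_0 = 43^93 mod 187 = 76. x_0 ∉ {1, 186} and s = 1, so 43 is a Miller–Rabin witness and 187 is composite.
Base 85: x_0 = 85^93 mod 187 = 17. x_0 ∉ {1, 186} and s = 1, so 85 is a Miller–Rabin witness and 187 is composite.
The smallest witness among the given bases is 7.

7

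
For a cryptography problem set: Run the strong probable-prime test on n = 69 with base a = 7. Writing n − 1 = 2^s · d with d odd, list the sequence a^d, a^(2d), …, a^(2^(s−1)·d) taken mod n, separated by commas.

19, 16

n − 1 = 68 = 2^2 · 17, so s = 2 and d = 17.
x_0 = 7^17 mod 69 = 19.
x_1 = 19^2 mod 69 = 16.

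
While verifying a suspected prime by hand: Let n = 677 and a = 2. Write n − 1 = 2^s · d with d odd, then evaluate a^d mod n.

n − 1 = 676 = 2^2 · 169, so s = 2 and d = 169.
Repeated squaring mod 677: 2^1 ≡ 2, 2^2 ≡ 4, 2^4 ≡ 16, 2^8 ≡ 256, 2^16 ≡ 544, 2^32 ≡ 87, 2^64 ≡ 122, 2^128 ≡ 667.
169 = 128 + 32 + 8 + 1, so 2^169 ≡ 667·87·256·2 ≡ 26 (mod 677).

26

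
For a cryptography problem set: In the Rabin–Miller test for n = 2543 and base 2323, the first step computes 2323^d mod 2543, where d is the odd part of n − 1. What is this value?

n − 1 = 2542 = 2^1 · 1271, so s = 1 and d = 1271.
2323^1271 mod 2543 = 1.

1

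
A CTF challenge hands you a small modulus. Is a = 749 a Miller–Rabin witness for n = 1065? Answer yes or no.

no

n − 1 = 1064 = 2^3 · 133, so s = 3 and d = 133.
x_0 = 749^133 mod 1065 = 1064.
x_0 = 1064 ≡ −1, so 749 is not a witness.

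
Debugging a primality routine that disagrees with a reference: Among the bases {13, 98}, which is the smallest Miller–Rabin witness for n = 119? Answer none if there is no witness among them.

13

n − 1 = 118 = 2^1 · 59, so s = 1 and d = 59.
Base 13: x_0 = 13^59 mod 119 = 55. x_0 ∉ {1, 118} and s = 1, so 13 is a Miller–Rabin witness and 119 is composite.
Base 98: x_0 = 98^59 mod 119 = 21. x_0 ∉ {1, 118} and s = 1, so 98 is a Miller–Rabin witness and 119 is composite.
The smallest witness among the given bases is 13.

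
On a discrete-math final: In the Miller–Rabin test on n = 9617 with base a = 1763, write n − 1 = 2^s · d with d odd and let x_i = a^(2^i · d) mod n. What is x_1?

1833

n − 1 = 9616 = 2^4 · 601, so s = 4 and d = 601.
x_0 = 1763^601 mod 9617 = 8616.
x_1 = 8616^2 mod 9617 = 1833.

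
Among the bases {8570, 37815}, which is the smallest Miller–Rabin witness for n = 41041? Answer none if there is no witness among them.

37815

n − 1 = 41040 = 2^4 · 2565, so s = 4 and d = 2565.
Base 8570: x_0 = 8570^2565 mod 41041 = 1. x_0 = 1, so 8570 is not a witness.
Base 37815: x_0 = 37815^2565 mod 41041 = 12748. x_0 is neither 1 nor 41040, so continue squaring. x_1 = 12748^2 mod 41041 = 30185. x_2 = 30185^2 mod 41041 = 24025. x_3 = 24025^2 mod 41041 = 1. x_3 = 1 but x_2 ≠ ±1, a nontrivial square root of 1 — 37815 is a witness and 41041 is composite.
The smallest witness among the given bases is 37815.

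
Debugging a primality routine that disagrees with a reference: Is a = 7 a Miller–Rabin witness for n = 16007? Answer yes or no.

no

n − 1 = 16006 = 2^1 · 8003, so s = 1 and d = 8003.
x_0 = 7^8003 mod 16007 = 1.
x_0 = 1, so 7 is not a witness.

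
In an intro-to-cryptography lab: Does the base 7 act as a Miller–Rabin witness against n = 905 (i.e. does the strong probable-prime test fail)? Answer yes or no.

n − 1 = 904 = 2^3 · 113, so s = 3 and d = 113.
Repeated squaring mod 905: 7^1 ≡ 7, 7^2 ≡ 49, 7^4 ≡ 591, 7^8 ≡ 856, 7^16 ≡ 591, 7^32 ≡ 856, 7^64 ≡ 591.
113 = 64 + 32 + 16 + 1, so 7^113 ≡ 591·856·591·7 ≡ 517 (mod 905).
x_0 = 7^113 mod 905 = 517.
x_0 is neither 1 nor 904, so continue squaring.
x_1 = 517^2 mod 905 = 314.
x_2 = 314^2 mod 905 = 856.
Reached i = s−1 = 2 without hitting −1: 7 is a Miller–Rabin witness and 905 is composite.

yes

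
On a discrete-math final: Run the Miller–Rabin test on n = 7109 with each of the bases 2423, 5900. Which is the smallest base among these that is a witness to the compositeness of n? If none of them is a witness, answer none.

n − 1 = 7108 = 2^2 · 1777, so s = 2 and d = 1777.
Base 2423: x_0 = 2423^1777 mod 7109 = 7108. x_0 = 7108 ≡ −1, so 2423 is not a witness.
Base 5900: x_0 = 5900^1777 mod 7109 = 7108. x_0 = 7108 ≡ −1, so 5900 is not a witness.
No listed base is a witness for 7109.

none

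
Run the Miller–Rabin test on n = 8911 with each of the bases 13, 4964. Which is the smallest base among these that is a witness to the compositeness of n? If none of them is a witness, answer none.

n − 1 = 8910 = 2^1 · 4455, so s = 1 and d = 4455.
Base 13: x_0 = 13^4455 mod 8911 = 8910. x_0 = 8910 ≡ −1, so 13 is not a witness.
Base 4964: x_0 = 4964^4455 mod 8911 = 1. x_0 = 1, so 4964 is not a witness.
No listed base is a witness for 8911.

none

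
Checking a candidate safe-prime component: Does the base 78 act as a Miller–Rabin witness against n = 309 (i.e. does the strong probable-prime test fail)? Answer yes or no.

n − 1 = 308 = 2^2 · 77, so s = 2 and d = 77.
x_0 = 78^77 mod 309 = 108.
x_0 is neither 1 nor 308, so continue squaring.
x_1 = 108^2 mod 309 = 231.
Reached i = s−1 = 1 without hitting −1: 78 is a Miller–Rabin witness and 309 is composite.

yes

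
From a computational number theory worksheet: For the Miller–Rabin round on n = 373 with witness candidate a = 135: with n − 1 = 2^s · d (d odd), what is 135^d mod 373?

n − 1 = 372 = 2^2 · 93, so s = 2 and d = 93.
Repeated squaring mod 373: 135^1 ≡ 135, 135^2 ≡ 321, 135^4 ≡ 93, 135^8 ≡ 70, 135^16 ≡ 51, 135^32 ≡ 363, 135^64 ≡ 100.
93 = 64 + 16 + 8 + 4 + 1, so 135^93 ≡ 100·51·70·93·135 ≡ 269 (mod 373).

269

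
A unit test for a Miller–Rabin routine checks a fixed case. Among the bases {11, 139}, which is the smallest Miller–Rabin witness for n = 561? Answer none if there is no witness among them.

11

n − 1 = 560 = 2^4 · 35, so s = 4 and d = 35.
Base 11: x_0 = 11^35 mod 561 = 209. x_0 is neither 1 nor 560, so continue squaring. x_1 = 209^2 mod 561 = 484. x_2 = 484^2 mod 561 = 319. x_3 = 319^2 mod 561 = 220. Reached i = s−1 = 3 without hitting −1: 11 is a Miller–Rabin witness and 561 is composite.
Base 139: x_0 = 139^35 mod 561 = 10. x_0 is neither 1 nor 560, so continue squaring. x_1 = 10^2 mod 561 = 100. x_2 = 100^2 mod 561 = 463. x_3 = 463^2 mod 561 = 67. Reached i = s−1 = 3 without hitting −1: 139 is a Miller–Rabin witness and 561 is composite.
The smallest witness among the given bases is 11.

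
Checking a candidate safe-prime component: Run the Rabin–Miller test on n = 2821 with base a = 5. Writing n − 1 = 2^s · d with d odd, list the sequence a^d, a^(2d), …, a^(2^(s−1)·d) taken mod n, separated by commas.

n − 1 = 2820 = 2^2 · 705, so s = 2 and d = 705.
x_0 = 5^705 mod 2821 = 993.
x_1 = 993^2 mod 2821 = 1520.

993, 1520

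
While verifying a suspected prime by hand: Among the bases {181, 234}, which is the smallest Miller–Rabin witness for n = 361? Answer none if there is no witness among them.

181

n − 1 = 360 = 2^3 · 45, so s = 3 and d = 45.
Base 181: x_0 = 181^45 mod 361 = 322. x_0 is neither 1 nor 360, so continue squaring. x_1 = 322^2 mod 361 = 77. x_2 = 77^2 mod 361 = 153. Reached i = s−1 = 2 without hitting −1: 181 is a Miller–Rabin witness and 361 is composite.
Base 234: x_0 = 234^45 mod 361 = 1. x_0 = 1, so 234 is not a witness.
The smallest witness among the given bases is 181.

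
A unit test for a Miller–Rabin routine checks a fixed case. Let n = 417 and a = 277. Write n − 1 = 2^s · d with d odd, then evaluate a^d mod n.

n − 1 = 416 = 2^5 · 13, so s = 5 and d = 13.
Repeated squaring mod 417: 277^1 ≡ 277, 277^2 ≡ 1, 277^4 ≡ 1, 277^8 ≡ 1.
13 = 8 + 4 + 1, so 277^13 ≡ 1·1·277 ≡ 277 (mod 417).

277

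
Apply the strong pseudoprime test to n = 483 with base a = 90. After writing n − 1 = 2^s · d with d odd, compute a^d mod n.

n − 1 = 482 = 2^1 · 241, so s = 1 and d = 241.
By repeated squaring, 90^241 ≡ 195 (mod 483).

195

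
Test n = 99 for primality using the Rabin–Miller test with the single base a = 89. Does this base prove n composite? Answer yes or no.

n − 1 = 98 = 2^1 · 49, so s = 1 and d = 49.
Repeated squaring mod 99: 89^1 ≡ 89, 89^2 ≡ 1, 89^4 ≡ 1, 89^8 ≡ 1, 89^16 ≡ 1, 89^32 ≡ 1.
49 = 32 + 16 + 1, so 89^49 ≡ 1·1·89 ≡ 89 (mod 99).
x_0 = 89^49 mod 99 = 89.
x_0 ∉ {1, 98} and s = 1, so 89 is a Miller–Rabin witness and 99 is composite.

yes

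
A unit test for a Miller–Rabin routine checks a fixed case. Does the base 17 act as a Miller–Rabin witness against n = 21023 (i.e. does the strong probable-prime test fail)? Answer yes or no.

n − 1 = 21022 = 2^1 · 10511, so s = 1 and d = 10511.
Repeated squaring mod 21023: 17^1 ≡ 17, 17^2 ≡ 289, 17^4 ≡ 20452, 17^8 ≡ 10696, 17^16 ≡ 18273, 17^32 ≡ 15243, 17^64 ≡ 2853, 17^128 ≡ 3708, 17^256 ≡ 222, 17^512 ≡ 7238, 17^1024 ≡ 20351, 17^2048 ≡ 10101, 17^4096 ≡ 5582, 17^8192 ≡ 2638.
10511 = 8192 + 2048 + 256 + 8 + 4 + 2 + 1, so 17^10511 ≡ 2638·10101·222·10696·20452·289·17 ≡ 21022 (mod 21023).
x_0 = 17^10511 mod 21023 = 21022.
x_0 = 21022 ≡ −1, so 17 is not a witness.

no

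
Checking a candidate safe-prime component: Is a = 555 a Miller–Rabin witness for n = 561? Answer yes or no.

yes

n − 1 = 560 = 2^4 · 35, so s = 4 and d = 35.
x_0 = 555^35 mod 561 = 243.
x_0 is neither 1 nor 560, so continue squaring.
x_1 = 243^2 mod 561 = 144.
x_2 = 144^2 mod 561 = 540.
x_3 = 540^2 mod 561 = 441.
Reached i = s−1 = 3 without hitting −1: 555 is a Miller–Rabin witness and 561 is composite.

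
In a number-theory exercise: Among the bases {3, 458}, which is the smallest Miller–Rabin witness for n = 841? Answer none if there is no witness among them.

3

n − 1 = 840 = 2^3 · 105, so s = 3 and d = 105.
Base 3: x_0 = 3^105 mod 841 = 568. x_0 is neither 1 nor 840, so continue squaring. x_1 = 568^2 mod 841 = 521. x_2 = 521^2 mod 841 = 639. Reached i = s−1 = 2 without hitting −1: 3 is a Miller–Rabin witness and 841 is composite.
Base 458: x_0 = 458^105 mod 841 = 349. x_0 is neither 1 nor 840, so continue squaring. x_1 = 349^2 mod 841 = 697. x_2 = 697^2 mod 841 = 552. Reached i = s−1 = 2 without hitting −1: 458 is a Miller–Rabin witness and 841 is composite.
The smallest witness among the given bases is 3.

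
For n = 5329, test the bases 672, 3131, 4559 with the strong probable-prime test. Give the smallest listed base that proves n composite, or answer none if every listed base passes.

none

n − 1 = 5328 = 2^4 · 333, so s = 4 and d = 333.
Base 672: x_0 = 672^333 mod 5329 = 3847. x_0 is neither 1 nor 5328, so continue squaring. x_1 = 3847^2 mod 5329 = 776. x_2 = 776^2 mod 5329 = 5328. x_2 ≡ −1, so 672 is not a witness.
Base 3131: x_0 = 3131^333 mod 5329 = 5328. x_0 = 5328 ≡ −1, so 3131 is not a witness.
Base 4559: x_0 = 4559^333 mod 5329 = 1032. x_0 is neither 1 nor 5328, so continue squaring. x_1 = 1032^2 mod 5329 = 4553. x_2 = 4553^2 mod 5329 = 5328. x_2 ≡ −1, so 4559 is not a witness.
No listed base is a witness for 5329.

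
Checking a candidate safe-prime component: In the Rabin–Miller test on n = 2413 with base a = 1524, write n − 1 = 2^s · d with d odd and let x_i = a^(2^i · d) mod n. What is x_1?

n − 1 = 2412 = 2^2 · 603, so s = 2 and d = 603.
x_0 = 1524^603 mod 2413 = 381.
x_1 = 381^2 mod 2413 = 381.

381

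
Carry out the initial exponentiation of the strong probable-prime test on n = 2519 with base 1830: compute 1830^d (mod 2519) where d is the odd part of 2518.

2093

n − 1 = 2518 = 2^1 · 1259, so s = 1 and d = 1259.
1830^1259 mod 2519 = 2093.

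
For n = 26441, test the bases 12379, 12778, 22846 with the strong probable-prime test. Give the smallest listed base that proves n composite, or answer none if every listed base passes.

n − 1 = 26440 = 2^3 · 3305, so s = 3 and d = 3305.
Base 12379: x_0 = 12379^3305 mod 26441 = 14448. x_0 is neither 1 nor 26440, so continue squaring. x_1 = 14448^2 mod 26441 = 19450. x_2 = 19450^2 mod 26441 = 11113. Reached i = s−1 = 2 without hitting −1: 12379 is a Miller–Rabin witness and 26441 is composite.
Base 12778: x_0 = 12778^3305 mod 26441 = 18258. x_0 is neither 1 nor 26440, so continue squaring. x_1 = 18258^2 mod 26441 = 12877. x_2 = 12877^2 mod 26441 = 5618. Reached i = s−1 = 2 without hitting −1: 12778 is a Miller–Rabin witness and 26441 is composite.
Base 22846: x_0 = 22846^3305 mod 26441 = 5748. x_0 is neither 1 nor 26440, so continue squaring. x_1 = 5748^2 mod 26441 = 14695. x_2 = 14695^2 mod 26441 = 25819. Reached i = s−1 = 2 without hitting −1: 22846 is a Miller–Rabin witness and 26441 is composite.
The smallest witness among the given bases is 12379.

12379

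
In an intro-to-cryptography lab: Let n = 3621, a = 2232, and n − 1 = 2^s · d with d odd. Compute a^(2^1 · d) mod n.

n − 1 = 3620 = 2^2 · 905, so s = 2 and d = 905.
x_0 = 2232^905 mod 3621 = 165.
x_1 = 165^2 mod 3621 = 1878.

1878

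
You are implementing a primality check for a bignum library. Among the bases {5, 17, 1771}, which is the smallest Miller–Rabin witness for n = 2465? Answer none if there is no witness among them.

n − 1 = 2464 = 2^5 · 77, so s = 5 and d = 77.
Base 5: x_0 = 5^77 mod 2465 = 2145. x_0 is neither 1 nor 2464, so continue squaring. x_1 = 2145^2 mod 2465 = 1335. x_2 = 1335^2 mod 2465 = 30. x_3 = 30^2 mod 2465 = 900. x_4 = 900^2 mod 2465 = 1480. Reached i = s−1 = 4 without hitting −1: 5 is a Miller–Rabin witness and 2465 is composite.
Base 17: x_0 = 17^77 mod 2465 = 17. x_0 is neither 1 nor 2464, so continue squaring. x_1 = 17^2 mod 2465 = 289. x_2 = 289^2 mod 2465 = 2176. x_3 = 2176^2 mod 2465 = 2176. x_4 = 2176^2 mod 2465 = 2176. Reached i = s−1 = 4 without hitting −1: 17 is a Miller–Rabin witness and 2465 is composite.
Base 1771: x_0 = 1771^77 mod 2465 = 46. x_0 is neither 1 nor 2464, so continue squaring. x_1 = 46^2 mod 2465 = 2116. x_2 = 2116^2 mod 2465 = 1016. x_3 = 1016^2 mod 2465 = 1886. x_4 = 1886^2 mod 2465 = 1. x_4 = 1 but x_3 ≠ ±1, a nontrivial square root of 1 — 1771 is a witness and 2465 is composite.
The smallest witness among the given bases is 5.

5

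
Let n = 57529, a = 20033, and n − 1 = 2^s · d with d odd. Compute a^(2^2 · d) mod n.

n − 1 = 57528 = 2^3 · 7191, so s = 3 and d = 7191.
x_0 = 20033^7191 mod 57529 = 30878.
x_1 = 30878^2 mod 57529 = 22767.
x_2 = 22767^2 mod 57529 = 57528.

57528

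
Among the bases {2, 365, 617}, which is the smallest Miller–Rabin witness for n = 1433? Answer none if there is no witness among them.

n − 1 = 1432 = 2^3 · 179, so s = 3 and d = 179.
Base 2: x_0 = 2^179 mod 1433 = 1. x_0 = 1, so 2 is not a witness.
Base 365: x_0 = 365^179 mod 1433 = 507. x_0 is neither 1 nor 1432, so continue squaring. x_1 = 507^2 mod 1433 = 542. x_2 = 542^2 mod 1433 = 1432. x_2 ≡ −1, so 365 is not a witness.
Base 617: x_0 = 617^179 mod 1433 = 542. x_0 is neither 1 nor 1432, so continue squaring. x_1 = 542^2 mod 1433 = 1432. x_1 ≡ −1, so 617 is not a witness.
No listed base is a witness for 1433.

none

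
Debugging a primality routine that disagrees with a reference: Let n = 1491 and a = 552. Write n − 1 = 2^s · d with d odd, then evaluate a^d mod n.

678

n − 1 = 1490 = 2^1 · 745, so s = 1 and d = 745.
552^745 mod 1491 = 678.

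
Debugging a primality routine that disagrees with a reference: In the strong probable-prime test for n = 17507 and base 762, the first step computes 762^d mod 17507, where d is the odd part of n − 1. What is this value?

n − 1 = 17506 = 2^1 · 8753, so s = 1 and d = 8753.
By repeated squaring, 762^8753 ≡ 11584 (mod 17507).

11584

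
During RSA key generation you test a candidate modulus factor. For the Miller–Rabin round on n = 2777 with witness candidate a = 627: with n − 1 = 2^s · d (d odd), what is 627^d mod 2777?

2587

n − 1 = 2776 = 2^3 · 347, so s = 3 and d = 347.
Repeated squaring mod 2777: 627^1 ≡ 627, 627^2 ≡ 1572, 627^4 ≡ 2431, 627^8 ≡ 305, 627^16 ≡ 1384, 627^32 ≡ 2103, 627^64 ≡ 1625, 627^128 ≡ 2475, 627^256 ≡ 2340.
347 = 256 + 64 + 16 + 8 + 2 + 1, so 627^347 ≡ 2340·1625·1384·305·1572·627 ≡ 2587 (mod 2777).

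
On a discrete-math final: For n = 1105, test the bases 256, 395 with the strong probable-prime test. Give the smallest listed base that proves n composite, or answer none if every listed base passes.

n − 1 = 1104 = 2^4 · 69, so s = 4 and d = 69.
Base 256: x_0 = 256^69 mod 1105 = 1. x_0 = 1, so 256 is not a witness.
Base 395: x_0 = 395^69 mod 1105 = 395. x_0 is neither 1 nor 1104, so continue squaring. x_1 = 395^2 mod 1105 = 220. x_2 = 220^2 mod 1105 = 885. x_3 = 885^2 mod 1105 = 885. Reached i = s−1 = 3 without hitting −1: 395 is a Miller–Rabin witness and 1105 is composite.
The smallest witness among the given bases is 395.

395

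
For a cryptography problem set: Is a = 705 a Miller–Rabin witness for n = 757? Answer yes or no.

n − 1 = 756 = 2^2 · 189, so s = 2 and d = 189.
x_0 = 705^189 mod 757 = 1.
x_0 = 1, so 705 is not a witness.

no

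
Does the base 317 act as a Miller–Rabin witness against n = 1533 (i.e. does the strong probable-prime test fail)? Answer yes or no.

n − 1 = 1532 = 2^2 · 383, so s = 2 and d = 383.
x_0 = 317^383 mod 1533 = 242.
x_0 is neither 1 nor 1532, so continue squaring.
x_1 = 242^2 mod 1533 = 310.
Reached i = s−1 = 1 without hitting −1: 317 is a Miller–Rabin witness and 1533 is composite.

yes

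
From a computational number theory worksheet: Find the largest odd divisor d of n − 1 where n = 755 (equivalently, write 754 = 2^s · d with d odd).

Halving: 754 → 377; 377 is odd.
So 754 = 2^1 · 377.

377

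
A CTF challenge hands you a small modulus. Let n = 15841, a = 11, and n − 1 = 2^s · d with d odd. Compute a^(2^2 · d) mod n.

n − 1 = 15840 = 2^5 · 495, so s = 5 and d = 495.
Repeated squaring mod 15841: 11^1 ≡ 11, 11^2 ≡ 121, 11^4 ≡ 14641, 11^8 ≡ 14310, 11^16 ≡ 15334, 11^32 ≡ 3593, 11^64 ≡ 15075, 11^128 ≡ 639, 11^256 ≡ 12296.
495 = 256 + 128 + 64 + 32 + 8 + 4 + 2 + 1, so 11^495 ≡ 12296·639·15075·3593·14310·14641·121·11 ≡ 8989 (mod 15841).
x_0 = 8989.
x_1 = 8989^2 mod 15841 = 13021.
x_2 = 13021^2 mod 15841 = 218.

218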